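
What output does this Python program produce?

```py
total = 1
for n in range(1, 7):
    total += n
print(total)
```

n=1: total = 1+1 = 2
n=2: total = 2+2 = 4
n=3: total = 4+3 = 7
n=4: total = 7+4 = 11
n=5: total = 11+5 = 16
n=6: total = 16+6 = 22

22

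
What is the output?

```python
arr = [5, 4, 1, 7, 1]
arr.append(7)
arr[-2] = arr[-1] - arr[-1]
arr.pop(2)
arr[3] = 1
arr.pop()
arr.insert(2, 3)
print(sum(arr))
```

append 7 → [5, 4, 1, 7, 1, 7]
arr[-2] = arr[-1]-arr[-1] = 7-7 = 0 → [5, 4, 1, 7, 0, 7]
pop(2) removes 1 → [5, 4, 7, 0, 7]
arr[3] = 1 → [5, 4, 7, 1, 7]
pop() removes 7 → [5, 4, 7, 1]
insert 3 at 2 → [5, 4, 3, 7, 1]
sum = 20

20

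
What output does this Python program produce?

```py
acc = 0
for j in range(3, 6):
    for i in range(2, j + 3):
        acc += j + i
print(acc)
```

123

j=3,i=2: acc = 0+5 = 5
j=3,i=3: acc = 5+6 = 11
j=3,i=4: acc = 11+7 = 18
j=3,i=5: acc = 18+8 = 26
j=4,i=2: acc = 26+6 = 32
j=4,i=3: acc = 32+7 = 39
j=4,i=4: acc = 39+8 = 47
j=4,i=5: acc = 47+9 = 56
j=4,i=6: acc = 56+10 = 66
j=5,i=2: acc = 66+7 = 73
j=5,i=3: acc = 73+8 = 81
j=5,i=4: acc = 81+9 = 90
j=5,i=5: acc = 90+10 = 100
j=5,i=6: acc = 100+11 = 111
j=5,i=7: acc = 111+12 = 123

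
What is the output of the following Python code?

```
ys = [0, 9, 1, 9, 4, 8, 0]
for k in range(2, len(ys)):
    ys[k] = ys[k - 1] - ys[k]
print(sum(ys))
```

k=2: ys[2] = 9-1 = 8 → [0, 9, 8, 9, 4, 8, 0]
k=3: ys[3] = 8-9 = -1 → [0, 9, 8, -1, 4, 8, 0]
k=4: ys[4] = (-1)-4 = -5 → [0, 9, 8, -1, -5, 8, 0]
k=5: ys[5] = (-5)-8 = -13 → [0, 9, 8, -1, -5, -13, 0]
k=6: ys[6] = (-13)-0 = -13 → [0, 9, 8, -1, -5, -13, -13]
sum = -15

-15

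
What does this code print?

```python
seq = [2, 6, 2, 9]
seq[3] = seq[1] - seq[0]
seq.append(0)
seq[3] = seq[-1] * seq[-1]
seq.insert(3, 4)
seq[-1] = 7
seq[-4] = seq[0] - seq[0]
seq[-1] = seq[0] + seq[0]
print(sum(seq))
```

16

seq[3] = seq[1]-seq[0] = 6-2 = 4 → [2, 6, 2, 4]
append 0 → [2, 6, 2, 4, 0]
seq[3] = seq[-1]*seq[-1] = 0*0 = 0 → [2, 6, 2, 0, 0]
insert 4 at 3 → [2, 6, 2, 4, 0, 0]
seq[-1] = 7 → [2, 6, 2, 4, 0, 7]
seq[-4] = seq[0]-seq[0] = 2-2 = 0 → [2, 6, 0, 4, 0, 7]
seq[-1] = seq[0]+seq[0] = 2+2 = 4 → [2, 6, 0, 4, 0, 4]
sum = 16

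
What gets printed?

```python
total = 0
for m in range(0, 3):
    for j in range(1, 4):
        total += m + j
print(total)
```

m=0,j=1: total = 0+1 = 1
m=0,j=2: total = 1+2 = 3
m=0,j=3: total = 3+3 = 6
m=1,j=1: total = 6+2 = 8
m=1,j=2: total = 8+3 = 11
m=1,j=3: total = 11+4 = 15
m=2,j=1: total = 15+3 = 18
m=2,j=2: total = 18+4 = 22
m=2,j=3: total = 22+5 = 27

27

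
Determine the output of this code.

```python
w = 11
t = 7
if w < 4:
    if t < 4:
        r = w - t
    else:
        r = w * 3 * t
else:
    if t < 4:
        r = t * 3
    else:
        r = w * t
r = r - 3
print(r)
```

w=11, t=7
w < 4 is False; t < 4 is False
→ r = w * t = 77
r = 77-3 = 74

74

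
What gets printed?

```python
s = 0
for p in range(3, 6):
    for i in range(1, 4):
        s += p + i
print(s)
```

54

p=3,i=1: s = 0+4 = 4
p=3,i=2: s = 4+5 = 9
p=3,i=3: s = 9+6 = 15
p=4,i=1: s = 15+5 = 20
p=4,i=2: s = 20+6 = 26
p=4,i=3: s = 26+7 = 33
p=5,i=1: s = 33+6 = 39
p=5,i=2: s = 39+7 = 46
p=5,i=3: s = 46+8 = 54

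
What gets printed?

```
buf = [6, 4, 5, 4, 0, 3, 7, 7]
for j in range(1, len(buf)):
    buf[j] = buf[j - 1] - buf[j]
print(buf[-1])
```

-24

j=1: buf[1] = 6-4 = 2 → [6, 2, 5, 4, 0, 3, 7, 7]
j=2: buf[2] = 2-5 = -3 → [6, 2, -3, 4, 0, 3, 7, 7]
j=3: buf[3] = (-3)-4 = -7 → [6, 2, -3, -7, 0, 3, 7, 7]
j=4: buf[4] = (-7)-0 = -7 → [6, 2, -3, -7, -7, 3, 7, 7]
j=5: buf[5] = (-7)-3 = -10 → [6, 2, -3, -7, -7, -10, 7, 7]
j=6: buf[6] = (-10)-7 = -17 → [6, 2, -3, -7, -7, -10, -17, 7]
j=7: buf[7] = (-17)-7 = -24 → [6, 2, -3, -7, -7, -10, -17, -24]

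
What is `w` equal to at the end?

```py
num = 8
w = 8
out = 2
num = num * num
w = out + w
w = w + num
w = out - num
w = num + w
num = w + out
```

2

num = 8*8 = 64
w = 2+8 = 10
w = 10+64 = 74
w = 2-64 = -62
w = 64+(-62) = 2
num = 2+2 = 4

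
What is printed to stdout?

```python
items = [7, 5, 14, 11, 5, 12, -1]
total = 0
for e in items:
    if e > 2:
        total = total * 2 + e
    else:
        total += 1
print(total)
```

483

e=7: >2, total = 0*2+7 = 7
e=5: >2, total = 7*2+5 = 19
e=14: >2, total = 19*2+14 = 52
e=11: >2, total = 52*2+11 = 115
e=5: >2, total = 115*2+5 = 235
e=12: >2, total = 235*2+12 = 482
e=-1: not >2, total = 482+1 = 483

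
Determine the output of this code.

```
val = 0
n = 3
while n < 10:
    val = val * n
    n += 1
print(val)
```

n=3: val = 0*3 = 0
n=4: val = 0*4 = 0
n=5: val = 0*5 = 0
n=6: val = 0*6 = 0
n=7: val = 0*7 = 0
n=8: val = 0*8 = 0
n=9: val = 0*9 = 0

0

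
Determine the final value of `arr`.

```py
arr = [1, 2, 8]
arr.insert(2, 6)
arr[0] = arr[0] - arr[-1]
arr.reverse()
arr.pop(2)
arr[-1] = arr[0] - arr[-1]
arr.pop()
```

[8, 6]

insert 6 at 2 → [1, 2, 6, 8]
arr[0] = arr[0]-arr[-1] = 1-8 = -7 → [-7, 2, 6, 8]
reverse → [8, 6, 2, -7]
pop(2) removes 2 → [8, 6, -7]
arr[-1] = arr[0]-arr[-1] = 8-(-7) = 15 → [8, 6, 15]
pop() removes 15 → [8, 6]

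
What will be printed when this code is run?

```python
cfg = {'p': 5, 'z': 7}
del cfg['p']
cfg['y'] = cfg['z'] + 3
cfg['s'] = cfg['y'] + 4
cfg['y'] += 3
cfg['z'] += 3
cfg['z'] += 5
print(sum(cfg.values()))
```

42

del 'p' → {'z': 7}
cfg['y'] = cfg['z']+3 = 10 → {'z': 7, 'y': 10}
cfg['s'] = cfg['y']+4 = 14 → {'z': 7, 'y': 10, 's': 14}
cfg['y'] = 10+3 = 13 → {'z': 7, 'y': 13, 's': 14}
cfg['z'] = 7+3 = 10 → {'z': 10, 'y': 13, 's': 14}
cfg['z'] = 10+5 = 15 → {'z': 15, 'y': 13, 's': 14}
sum of values = 42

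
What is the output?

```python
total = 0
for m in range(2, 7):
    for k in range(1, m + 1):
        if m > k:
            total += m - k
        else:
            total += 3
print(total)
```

50

m=2,k=1: 2>1, total = 0+1 = 1
m=2,k=2: not 2>2, total = 1+3 = 4
m=3,k=1: 3>1, total = 4+2 = 6
m=3,k=2: 3>2, total = 6+1 = 7
m=3,k=3: not 3>3, total = 7+3 = 10
m=4,k=1: 4>1, total = 10+3 = 13
m=4,k=2: 4>2, total = 13+2 = 15
m=4,k=3: 4>3, total = 15+1 = 16
m=4,k=4: not 4>4, total = 16+3 = 19
m=5,k=1: 5>1, total = 19+4 = 23
m=5,k=2: 5>2, total = 23+3 = 26
m=5,k=3: 5>3, total = 26+2 = 28
m=5,k=4: 5>4, total = 28+1 = 29
m=5,k=5: not 5>5, total = 29+3 = 32
m=6,k=1: 6>1, total = 32+5 = 37
m=6,k=2: 6>2, total = 37+4 = 41
m=6,k=3: 6>3, total = 41+3 = 44
m=6,k=4: 6>4, total = 44+2 = 46
m=6,k=5: 6>5, total = 46+1 = 47
m=6,k=6: not 6>6, total = 47+3 = 50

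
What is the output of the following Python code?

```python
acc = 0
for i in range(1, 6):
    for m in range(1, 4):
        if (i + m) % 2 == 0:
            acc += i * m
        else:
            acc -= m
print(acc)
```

34

i=1,m=1: even sum, acc = 0+1 = 1
i=1,m=2: odd sum, acc = 1-2 = -1
i=1,m=3: even sum, acc = (-1)+3 = 2
i=2,m=1: odd sum, acc = 2-1 = 1
i=2,m=2: even sum, acc = 1+4 = 5
i=2,m=3: odd sum, acc = 5-3 = 2
i=3,m=1: even sum, acc = 2+3 = 5
i=3,m=2: odd sum, acc = 5-2 = 3
i=3,m=3: even sum, acc = 3+9 = 12
i=4,m=1: odd sum, acc = 12-1 = 11
i=4,m=2: even sum, acc = 11+8 = 19
i=4,m=3: odd sum, acc = 19-3 = 16
i=5,m=1: even sum, acc = 16+5 = 21
i=5,m=2: odd sum, acc = 21-2 = 19
i=5,m=3: even sum, acc = 19+15 = 34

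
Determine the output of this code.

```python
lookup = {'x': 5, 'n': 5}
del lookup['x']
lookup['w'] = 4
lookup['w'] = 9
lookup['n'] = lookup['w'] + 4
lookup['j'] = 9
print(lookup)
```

del 'x' → {'n': 5}
lookup['w'] = 4 → {'n': 5, 'w': 4}
lookup['w'] = 9 → {'n': 5, 'w': 9}
lookup['n'] = lookup['w']+4 = 13 → {'n': 13, 'w': 9}
lookup['j'] = 9 → {'n': 13, 'w': 9, 'j': 9}

{'n': 13, 'w': 9, 'j': 9}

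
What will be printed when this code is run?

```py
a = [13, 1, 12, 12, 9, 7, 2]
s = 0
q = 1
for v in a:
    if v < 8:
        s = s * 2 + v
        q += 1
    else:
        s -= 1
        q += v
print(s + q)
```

v=13: not <8, s = 0-1 = -1; q=14
v=1: <8, s = (-1)*2+1 = -1; q=15
v=12: not <8, s = (-1)-1 = -2; q=27
v=12: not <8, s = (-2)-1 = -3; q=39
v=9: not <8, s = (-3)-1 = -4; q=48
v=7: <8, s = (-4)*2+7 = -1; q=49
v=2: <8, s = (-1)*2+2 = 0; q=50
s+q = 0+50 = 50

50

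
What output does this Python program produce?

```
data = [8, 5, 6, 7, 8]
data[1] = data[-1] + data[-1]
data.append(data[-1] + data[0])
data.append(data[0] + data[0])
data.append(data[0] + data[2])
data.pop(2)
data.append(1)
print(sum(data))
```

86

data[1] = data[-1]+data[-1] = 8+8 = 16 → [8, 16, 6, 7, 8]
append data[-1]+data[0] = 8+8 = 16 → [8, 16, 6, 7, 8, 16]
append data[0]+data[0] = 8+8 = 16 → [8, 16, 6, 7, 8, 16, 16]
append data[0]+data[2] = 8+6 = 14 → [8, 16, 6, 7, 8, 16, 16, 14]
pop(2) removes 6 → [8, 16, 7, 8, 16, 16, 14]
append 1 → [8, 16, 7, 8, 16, 16, 14, 1]
sum = 86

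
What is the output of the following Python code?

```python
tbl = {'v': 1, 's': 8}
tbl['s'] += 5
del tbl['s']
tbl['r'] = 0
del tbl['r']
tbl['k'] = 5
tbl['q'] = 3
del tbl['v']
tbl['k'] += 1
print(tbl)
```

{'k': 6, 'q': 3}

tbl['s'] = 8+5 = 13 → {'v': 1, 's': 13}
del 's' → {'v': 1}
tbl['r'] = 0 → {'v': 1, 'r': 0}
del 'r' → {'v': 1}
tbl['k'] = 5 → {'v': 1, 'k': 5}
tbl['q'] = 3 → {'v': 1, 'k': 5, 'q': 3}
del 'v' → {'k': 5, 'q': 3}
tbl['k'] = 5+1 = 6 → {'k': 6, 'q': 3}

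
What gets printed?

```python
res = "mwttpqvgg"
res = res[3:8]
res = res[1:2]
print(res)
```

slice [3:8] → 'tpqvg'
slice [1:2] → 'p'

p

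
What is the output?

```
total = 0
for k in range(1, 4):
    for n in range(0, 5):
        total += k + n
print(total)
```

k=1,n=0: total = 0+1 = 1
k=1,n=1: total = 1+2 = 3
k=1,n=2: total = 3+3 = 6
k=1,n=3: total = 6+4 = 10
k=1,n=4: total = 10+5 = 15
k=2,n=0: total = 15+2 = 17
k=2,n=1: total = 17+3 = 20
k=2,n=2: total = 20+4 = 24
k=2,n=3: total = 24+5 = 29
k=2,n=4: total = 29+6 = 35
k=3,n=0: total = 35+3 = 38
k=3,n=1: total = 38+4 = 42
k=3,n=2: total = 42+5 = 47
k=3,n=3: total = 47+6 = 53
k=3,n=4: total = 53+7 = 60

60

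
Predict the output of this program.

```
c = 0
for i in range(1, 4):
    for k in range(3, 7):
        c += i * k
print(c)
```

108

i=1,k=3: c = 0+3 = 3
i=1,k=4: c = 3+4 = 7
i=1,k=5: c = 7+5 = 12
i=1,k=6: c = 12+6 = 18
i=2,k=3: c = 18+6 = 24
i=2,k=4: c = 24+8 = 32
i=2,k=5: c = 32+10 = 42
i=2,k=6: c = 42+12 = 54
i=3,k=3: c = 54+9 = 63
i=3,k=4: c = 63+12 = 75
i=3,k=5: c = 75+15 = 90
i=3,k=6: c = 90+18 = 108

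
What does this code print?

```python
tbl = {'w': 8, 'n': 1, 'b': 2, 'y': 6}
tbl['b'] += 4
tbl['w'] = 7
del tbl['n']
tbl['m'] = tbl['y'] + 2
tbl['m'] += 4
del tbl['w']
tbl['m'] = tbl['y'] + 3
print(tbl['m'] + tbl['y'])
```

tbl['b'] = 2+4 = 6 → {'w': 8, 'n': 1, 'b': 6, 'y': 6}
tbl['w'] = 7 → {'w': 7, 'n': 1, 'b': 6, 'y': 6}
del 'n' → {'w': 7, 'b': 6, 'y': 6}
tbl['m'] = tbl['y']+2 = 8 → {'w': 7, 'b': 6, 'y': 6, 'm': 8}
tbl['m'] = 8+4 = 12 → {'w': 7, 'b': 6, 'y': 6, 'm': 12}
del 'w' → {'b': 6, 'y': 6, 'm': 12}
tbl['m'] = tbl['y']+3 = 9 → {'b': 6, 'y': 6, 'm': 9}
tbl['m']+tbl['y'] = 9+6 = 15

15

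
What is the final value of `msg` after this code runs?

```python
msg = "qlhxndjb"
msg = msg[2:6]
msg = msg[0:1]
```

'h'

slice [2:6] → 'hxnd'
slice [0:1] → 'h'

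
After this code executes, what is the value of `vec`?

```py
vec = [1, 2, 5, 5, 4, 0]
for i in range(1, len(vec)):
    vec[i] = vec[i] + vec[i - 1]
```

i=1: vec[1] = 2+1 = 3 → [1, 3, 5, 5, 4, 0]
i=2: vec[2] = 5+3 = 8 → [1, 3, 8, 5, 4, 0]
i=3: vec[3] = 5+8 = 13 → [1, 3, 8, 13, 4, 0]
i=4: vec[4] = 4+13 = 17 → [1, 3, 8, 13, 17, 0]
i=5: vec[5] = 0+17 = 17 → [1, 3, 8, 13, 17, 17]

[1, 3, 8, 13, 17, 17]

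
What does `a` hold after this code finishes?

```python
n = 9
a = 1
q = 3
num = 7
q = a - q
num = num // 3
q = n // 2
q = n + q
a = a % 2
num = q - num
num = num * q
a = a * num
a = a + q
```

q = 1-3 = -2
num = 7//3 = 2
q = 9//2 = 4
q = 9+4 = 13
a = 1%2 = 1
num = 13-2 = 11
num = 11*13 = 143
a = 1*143 = 143
a = 143+13 = 156

156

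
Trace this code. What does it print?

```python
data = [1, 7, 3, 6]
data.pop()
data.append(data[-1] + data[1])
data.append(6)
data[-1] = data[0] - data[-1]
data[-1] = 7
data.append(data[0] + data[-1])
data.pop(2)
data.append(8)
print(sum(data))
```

41

pop() removes 6 → [1, 7, 3]
append data[-1]+data[1] = 3+7 = 10 → [1, 7, 3, 10]
append 6 → [1, 7, 3, 10, 6]
data[-1] = data[0]-data[-1] = 1-6 = -5 → [1, 7, 3, 10, -5]
data[-1] = 7 → [1, 7, 3, 10, 7]
append data[0]+data[-1] = 1+7 = 8 → [1, 7, 3, 10, 7, 8]
pop(2) removes 3 → [1, 7, 10, 7, 8]
append 8 → [1, 7, 10, 7, 8, 8]
sum = 41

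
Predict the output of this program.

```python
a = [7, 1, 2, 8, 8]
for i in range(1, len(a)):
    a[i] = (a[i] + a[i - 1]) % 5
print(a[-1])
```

1

i=1: a[1] = (1+7)%5 = 3 → [7, 3, 2, 8, 8]
i=2: a[2] = (2+3)%5 = 0 → [7, 3, 0, 8, 8]
i=3: a[3] = (8+0)%5 = 3 → [7, 3, 0, 3, 8]
i=4: a[4] = (8+3)%5 = 1 → [7, 3, 0, 3, 1]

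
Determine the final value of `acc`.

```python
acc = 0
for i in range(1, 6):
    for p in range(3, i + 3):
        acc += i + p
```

120

i=1,p=3: acc = 0+4 = 4
i=2,p=3: acc = 4+5 = 9
i=2,p=4: acc = 9+6 = 15
i=3,p=3: acc = 15+6 = 21
i=3,p=4: acc = 21+7 = 28
i=3,p=5: acc = 28+8 = 36
i=4,p=3: acc = 36+7 = 43
i=4,p=4: acc = 43+8 = 51
i=4,p=5: acc = 51+9 = 60
i=4,p=6: acc = 60+10 = 70
i=5,p=3: acc = 70+8 = 78
i=5,p=4: acc = 78+9 = 87
i=5,p=5: acc = 87+10 = 97
i=5,p=6: acc = 97+11 = 108
i=5,p=7: acc = 108+12 = 120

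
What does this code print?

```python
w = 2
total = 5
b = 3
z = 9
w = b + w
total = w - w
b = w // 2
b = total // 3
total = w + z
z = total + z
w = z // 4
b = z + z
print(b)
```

w = 3+2 = 5
total = 5-5 = 0
b = 5//2 = 2
b = 0//3 = 0
total = 5+9 = 14
z = 14+9 = 23
w = 23//4 = 5
b = 23+23 = 46

46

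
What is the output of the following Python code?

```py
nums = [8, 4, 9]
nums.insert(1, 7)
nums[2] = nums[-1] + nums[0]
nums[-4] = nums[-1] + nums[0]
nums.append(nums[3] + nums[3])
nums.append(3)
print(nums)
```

[17, 7, 17, 9, 18, 3]

insert 7 at 1 → [8, 7, 4, 9]
nums[2] = nums[-1]+nums[0] = 9+8 = 17 → [8, 7, 17, 9]
nums[-4] = nums[-1]+nums[0] = 9+8 = 17 → [17, 7, 17, 9]
append nums[3]+nums[3] = 9+9 = 18 → [17, 7, 17, 9, 18]
append 3 → [17, 7, 17, 9, 18, 3]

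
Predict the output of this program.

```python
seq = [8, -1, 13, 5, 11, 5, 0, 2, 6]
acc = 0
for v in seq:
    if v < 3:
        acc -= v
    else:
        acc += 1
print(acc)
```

v=8: not <3, acc = 0+1 = 1
v=-1: <3, acc = 1-(-1) = 2
v=13: not <3, acc = 2+1 = 3
v=5: not <3, acc = 3+1 = 4
v=11: not <3, acc = 4+1 = 5
v=5: not <3, acc = 5+1 = 6
v=0: <3, acc = 6-0 = 6
v=2: <3, acc = 6-2 = 4
v=6: not <3, acc = 4+1 = 5

5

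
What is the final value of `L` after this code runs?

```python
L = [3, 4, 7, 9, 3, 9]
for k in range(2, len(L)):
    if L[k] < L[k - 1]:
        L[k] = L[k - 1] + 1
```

[3, 4, 7, 9, 10, 11]

k=2: 7>=4, unchanged → [3, 4, 7, 9, 3, 9]
k=3: 9>=7, unchanged → [3, 4, 7, 9, 3, 9]
k=4: 3<9, L[4] = 9+1 = 10 → [3, 4, 7, 9, 10, 9]
k=5: 9<10, L[5] = 10+1 = 11 → [3, 4, 7, 9, 10, 11]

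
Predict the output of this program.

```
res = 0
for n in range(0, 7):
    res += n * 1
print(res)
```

21

n=0: res = 0+0*1 = 0
n=1: res = 0+1*1 = 1
n=2: res = 1+2*1 = 3
n=3: res = 3+3*1 = 6
n=4: res = 6+4*1 = 10
n=5: res = 10+5*1 = 15
n=6: res = 15+6*1 = 21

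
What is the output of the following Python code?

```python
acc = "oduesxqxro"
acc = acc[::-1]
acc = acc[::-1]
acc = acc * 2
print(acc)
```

oduesxqxrooduesxqxro

reverse → 'orxqxseudo'
reverse → 'oduesxqxro'
repeat ×2 → 'oduesxqxrooduesxqxro'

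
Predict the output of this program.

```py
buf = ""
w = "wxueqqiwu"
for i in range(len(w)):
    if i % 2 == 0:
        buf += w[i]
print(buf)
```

i=0: add 'w' → 'w'
i=1: skip
i=2: add 'u' → 'wu'
i=3: skip
i=4: add 'q' → 'wuq'
i=5: skip
i=6: add 'i' → 'wuqi'
i=7: skip
i=8: add 'u' → 'wuqiu'

wuqiu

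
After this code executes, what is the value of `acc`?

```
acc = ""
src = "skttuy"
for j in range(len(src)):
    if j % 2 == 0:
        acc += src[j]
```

'stu'

j=0: add 's' → 's'
j=1: skip
j=2: add 't' → 'st'
j=3: skip
j=4: add 'u' → 'stu'
j=5: skip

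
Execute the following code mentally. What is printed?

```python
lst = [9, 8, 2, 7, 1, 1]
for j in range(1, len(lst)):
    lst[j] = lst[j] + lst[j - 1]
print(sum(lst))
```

j=1: lst[1] = 8+9 = 17 → [9, 17, 2, 7, 1, 1]
j=2: lst[2] = 2+17 = 19 → [9, 17, 19, 7, 1, 1]
j=3: lst[3] = 7+19 = 26 → [9, 17, 19, 26, 1, 1]
j=4: lst[4] = 1+26 = 27 → [9, 17, 19, 26, 27, 1]
j=5: lst[5] = 1+27 = 28 → [9, 17, 19, 26, 27, 28]
sum = 126

126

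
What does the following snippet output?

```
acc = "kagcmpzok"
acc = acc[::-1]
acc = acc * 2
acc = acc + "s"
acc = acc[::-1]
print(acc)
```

reverse → 'kozpmcgak'
repeat ×2 → 'kozpmcgakkozpmcgak'
+ 's' → 'kozpmcgakkozpmcgaks'
reverse → 'skagcmpzokkagcmpzok'

skagcmpzokkagcmpzok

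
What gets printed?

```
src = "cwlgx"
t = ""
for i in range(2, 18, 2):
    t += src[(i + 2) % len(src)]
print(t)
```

xwgclxwg

i=2: add src[4]='x' → 'x'
i=4: add src[1]='w' → 'xw'
i=6: add src[3]='g' → 'xwg'
i=8: add src[0]='c' → 'xwgc'
i=10: add src[2]='l' → 'xwgcl'
i=12: add src[4]='x' → 'xwgclx'
i=14: add src[1]='w' → 'xwgclxw'
i=16: add src[3]='g' → 'xwgclxwg'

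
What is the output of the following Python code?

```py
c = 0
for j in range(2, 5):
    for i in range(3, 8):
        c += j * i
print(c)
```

225

j=2,i=3: c = 0+6 = 6
j=2,i=4: c = 6+8 = 14
j=2,i=5: c = 14+10 = 24
j=2,i=6: c = 24+12 = 36
j=2,i=7: c = 36+14 = 50
j=3,i=3: c = 50+9 = 59
j=3,i=4: c = 59+12 = 71
j=3,i=5: c = 71+15 = 86
j=3,i=6: c = 86+18 = 104
j=3,i=7: c = 104+21 = 125
j=4,i=3: c = 125+12 = 137
j=4,i=4: c = 137+16 = 153
j=4,i=5: c = 153+20 = 173
j=4,i=6: c = 173+24 = 197
j=4,i=7: c = 197+28 = 225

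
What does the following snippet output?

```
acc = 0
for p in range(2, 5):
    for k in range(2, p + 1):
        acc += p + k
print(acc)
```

p=2,k=2: acc = 0+4 = 4
p=3,k=2: acc = 4+5 = 9
p=3,k=3: acc = 9+6 = 15
p=4,k=2: acc = 15+6 = 21
p=4,k=3: acc = 21+7 = 28
p=4,k=4: acc = 28+8 = 36

36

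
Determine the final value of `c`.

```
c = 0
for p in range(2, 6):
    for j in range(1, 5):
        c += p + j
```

p=2,j=1: c = 0+3 = 3
p=2,j=2: c = 3+4 = 7
p=2,j=3: c = 7+5 = 12
p=2,j=4: c = 12+6 = 18
p=3,j=1: c = 18+4 = 22
p=3,j=2: c = 22+5 = 27
p=3,j=3: c = 27+6 = 33
p=3,j=4: c = 33+7 = 40
p=4,j=1: c = 40+5 = 45
p=4,j=2: c = 45+6 = 51
p=4,j=3: c = 51+7 = 58
p=4,j=4: c = 58+8 = 66
p=5,j=1: c = 66+6 = 72
p=5,j=2: c = 72+7 = 79
p=5,j=3: c = 79+8 = 87
p=5,j=4: c = 87+9 = 96

96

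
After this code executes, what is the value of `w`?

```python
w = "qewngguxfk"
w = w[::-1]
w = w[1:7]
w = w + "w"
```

reverse → 'kfxuggnweq'
slice [1:7] → 'fxuggn'
+ 'w' → 'fxuggnw'

'fxuggnw'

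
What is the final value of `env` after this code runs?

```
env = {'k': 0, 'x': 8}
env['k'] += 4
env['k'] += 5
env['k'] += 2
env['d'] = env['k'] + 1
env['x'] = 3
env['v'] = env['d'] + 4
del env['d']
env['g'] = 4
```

{'k': 11, 'x': 3, 'v': 16, 'g': 4}

env['k'] = 0+4 = 4 → {'k': 4, 'x': 8}
env['k'] = 4+5 = 9 → {'k': 9, 'x': 8}
env['k'] = 9+2 = 11 → {'k': 11, 'x': 8}
env['d'] = env['k']+1 = 12 → {'k': 11, 'x': 8, 'd': 12}
env['x'] = 3 → {'k': 11, 'x': 3, 'd': 12}
env['v'] = env['d']+4 = 16 → {'k': 11, 'x': 3, 'd': 12, 'v': 16}
del 'd' → {'k': 11, 'x': 3, 'v': 16}
env['g'] = 4 → {'k': 11, 'x': 3, 'v': 16, 'g': 4}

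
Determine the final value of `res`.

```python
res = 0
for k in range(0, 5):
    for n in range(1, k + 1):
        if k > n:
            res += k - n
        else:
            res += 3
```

22

k=1,n=1: not 1>1, res = 0+3 = 3
k=2,n=1: 2>1, res = 3+1 = 4
k=2,n=2: not 2>2, res = 4+3 = 7
k=3,n=1: 3>1, res = 7+2 = 9
k=3,n=2: 3>2, res = 9+1 = 10
k=3,n=3: not 3>3, res = 10+3 = 13
k=4,n=1: 4>1, res = 13+3 = 16
k=4,n=2: 4>2, res = 16+2 = 18
k=4,n=3: 4>3, res = 18+1 = 19
k=4,n=4: not 4>4, res = 19+3 = 22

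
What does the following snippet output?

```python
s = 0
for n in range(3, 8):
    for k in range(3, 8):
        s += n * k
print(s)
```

625

n=3,k=3: s = 0+9 = 9
n=3,k=4: s = 9+12 = 21
n=3,k=5: s = 21+15 = 36
n=3,k=6: s = 36+18 = 54
n=3,k=7: s = 54+21 = 75
n=4,k=3: s = 75+12 = 87
n=4,k=4: s = 87+16 = 103
n=4,k=5: s = 103+20 = 123
n=4,k=6: s = 123+24 = 147
n=4,k=7: s = 147+28 = 175
n=5,k=3: s = 175+15 = 190
n=5,k=4: s = 190+20 = 210
n=5,k=5: s = 210+25 = 235
n=5,k=6: s = 235+30 = 265
n=5,k=7: s = 265+35 = 300
n=6,k=3: s = 300+18 = 318
n=6,k=4: s = 318+24 = 342
n=6,k=5: s = 342+30 = 372
n=6,k=6: s = 372+36 = 408
n=6,k=7: s = 408+42 = 450
n=7,k=3: s = 450+21 = 471
n=7,k=4: s = 471+28 = 499
n=7,k=5: s = 499+35 = 534
n=7,k=6: s = 534+42 = 576
n=7,k=7: s = 576+49 = 625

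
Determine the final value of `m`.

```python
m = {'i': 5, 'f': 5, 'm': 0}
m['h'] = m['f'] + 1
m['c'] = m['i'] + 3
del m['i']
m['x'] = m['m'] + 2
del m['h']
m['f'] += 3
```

m['h'] = m['f']+1 = 6 → {'i': 5, 'f': 5, 'm': 0, 'h': 6}
m['c'] = m['i']+3 = 8 → {'i': 5, 'f': 5, 'm': 0, 'h': 6, 'c': 8}
del 'i' → {'f': 5, 'm': 0, 'h': 6, 'c': 8}
m['x'] = m['m']+2 = 2 → {'f': 5, 'm': 0, 'h': 6, 'c': 8, 'x': 2}
del 'h' → {'f': 5, 'm': 0, 'c': 8, 'x': 2}
m['f'] = 5+3 = 8 → {'f': 8, 'm': 0, 'c': 8, 'x': 2}

{'f': 8, 'm': 0, 'c': 8, 'x': 2}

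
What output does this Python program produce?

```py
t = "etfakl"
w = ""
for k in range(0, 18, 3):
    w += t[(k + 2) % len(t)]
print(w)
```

flflfl

k=0: add t[2]='f' → 'f'
k=3: add t[5]='l' → 'fl'
k=6: add t[2]='f' → 'flf'
k=9: add t[5]='l' → 'flfl'
k=12: add t[2]='f' → 'flflf'
k=15: add t[5]='l' → 'flflfl'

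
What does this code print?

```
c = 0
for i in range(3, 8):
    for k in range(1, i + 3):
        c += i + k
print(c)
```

i=3,k=1: c = 0+4 = 4
i=3,k=2: c = 4+5 = 9
i=3,k=3: c = 9+6 = 15
i=3,k=4: c = 15+7 = 22
i=3,k=5: c = 22+8 = 30
i=4,k=1: c = 30+5 = 35
i=4,k=2: c = 35+6 = 41
i=4,k=3: c = 41+7 = 48
i=4,k=4: c = 48+8 = 56
i=4,k=5: c = 56+9 = 65
i=4,k=6: c = 65+10 = 75
i=5,k=1: c = 75+6 = 81
i=5,k=2: c = 81+7 = 88
i=5,k=3: c = 88+8 = 96
i=5,k=4: c = 96+9 = 105
i=5,k=5: c = 105+10 = 115
i=5,k=6: c = 115+11 = 126
i=5,k=7: c = 126+12 = 138
i=6,k=1: c = 138+7 = 145
i=6,k=2: c = 145+8 = 153
i=6,k=3: c = 153+9 = 162
i=6,k=4: c = 162+10 = 172
i=6,k=5: c = 172+11 = 183
i=6,k=6: c = 183+12 = 195
i=6,k=7: c = 195+13 = 208
i=6,k=8: c = 208+14 = 222
i=7,k=1: c = 222+8 = 230
i=7,k=2: c = 230+9 = 239
i=7,k=3: c = 239+10 = 249
i=7,k=4: c = 249+11 = 260
i=7,k=5: c = 260+12 = 272
i=7,k=6: c = 272+13 = 285
i=7,k=7: c = 285+14 = 299
i=7,k=8: c = 299+15 = 314
i=7,k=9: c = 314+16 = 330

330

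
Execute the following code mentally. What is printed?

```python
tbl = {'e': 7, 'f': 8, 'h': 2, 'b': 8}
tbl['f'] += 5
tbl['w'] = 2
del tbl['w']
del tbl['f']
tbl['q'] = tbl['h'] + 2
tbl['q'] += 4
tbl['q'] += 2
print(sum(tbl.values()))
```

tbl['f'] = 8+5 = 13 → {'e': 7, 'f': 13, 'h': 2, 'b': 8}
tbl['w'] = 2 → {'e': 7, 'f': 13, 'h': 2, 'b': 8, 'w': 2}
del 'w' → {'e': 7, 'f': 13, 'h': 2, 'b': 8}
del 'f' → {'e': 7, 'h': 2, 'b': 8}
tbl['q'] = tbl['h']+2 = 4 → {'e': 7, 'h': 2, 'b': 8, 'q': 4}
tbl['q'] = 4+4 = 8 → {'e': 7, 'h': 2, 'b': 8, 'q': 8}
tbl['q'] = 8+2 = 10 → {'e': 7, 'h': 2, 'b': 8, 'q': 10}
sum of values = 27

27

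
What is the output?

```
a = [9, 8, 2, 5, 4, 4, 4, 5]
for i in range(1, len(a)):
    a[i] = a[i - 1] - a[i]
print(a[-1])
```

i=1: a[1] = 9-8 = 1 → [9, 1, 2, 5, 4, 4, 4, 5]
i=2: a[2] = 1-2 = -1 → [9, 1, -1, 5, 4, 4, 4, 5]
i=3: a[3] = (-1)-5 = -6 → [9, 1, -1, -6, 4, 4, 4, 5]
i=4: a[4] = (-6)-4 = -10 → [9, 1, -1, -6, -10, 4, 4, 5]
i=5: a[5] = (-10)-4 = -14 → [9, 1, -1, -6, -10, -14, 4, 5]
i=6: a[6] = (-14)-4 = -18 → [9, 1, -1, -6, -10, -14, -18, 5]
i=7: a[7] = (-18)-5 = -23 → [9, 1, -1, -6, -10, -14, -18, -23]

-23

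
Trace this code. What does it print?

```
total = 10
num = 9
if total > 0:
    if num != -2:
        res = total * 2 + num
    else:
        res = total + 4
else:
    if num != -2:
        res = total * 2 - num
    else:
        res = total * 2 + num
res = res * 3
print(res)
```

total=10, num=9
total > 0 is True; num != -2 is True
→ res = total * 2 + num = 29
res = 29*3 = 87

87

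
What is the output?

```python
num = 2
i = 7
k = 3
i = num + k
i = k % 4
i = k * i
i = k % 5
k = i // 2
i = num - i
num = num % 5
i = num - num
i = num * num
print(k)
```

1

i = 2+3 = 5
i = 3%4 = 3
i = 3*3 = 9
i = 3%5 = 3
k = 3//2 = 1
i = 2-3 = -1
num = 2%5 = 2
i = 2-2 = 0
i = 2*2 = 4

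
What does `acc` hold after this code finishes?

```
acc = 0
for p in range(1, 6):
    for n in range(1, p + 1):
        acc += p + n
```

90

p=1,n=1: acc = 0+2 = 2
p=2,n=1: acc = 2+3 = 5
p=2,n=2: acc = 5+4 = 9
p=3,n=1: acc = 9+4 = 13
p=3,n=2: acc = 13+5 = 18
p=3,n=3: acc = 18+6 = 24
p=4,n=1: acc = 24+5 = 29
p=4,n=2: acc = 29+6 = 35
p=4,n=3: acc = 35+7 = 42
p=4,n=4: acc = 42+8 = 50
p=5,n=1: acc = 50+6 = 56
p=5,n=2: acc = 56+7 = 63
p=5,n=3: acc = 63+8 = 71
p=5,n=4: acc = 71+9 = 80
p=5,n=5: acc = 80+10 = 90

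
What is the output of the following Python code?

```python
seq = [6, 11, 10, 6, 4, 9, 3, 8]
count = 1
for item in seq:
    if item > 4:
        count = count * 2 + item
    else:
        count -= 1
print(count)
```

item=6: >4, count = 1*2+6 = 8
item=11: >4, count = 8*2+11 = 27
item=10: >4, count = 27*2+10 = 64
item=6: >4, count = 64*2+6 = 134
item=4: not >4, count = 134-1 = 133
item=9: >4, count = 133*2+9 = 275
item=3: not >4, count = 275-1 = 274
item=8: >4, count = 274*2+8 = 556

556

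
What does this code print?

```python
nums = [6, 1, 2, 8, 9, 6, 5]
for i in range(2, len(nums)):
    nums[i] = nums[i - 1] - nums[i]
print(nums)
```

i=2: nums[2] = 1-2 = -1 → [6, 1, -1, 8, 9, 6, 5]
i=3: nums[3] = (-1)-8 = -9 → [6, 1, -1, -9, 9, 6, 5]
i=4: nums[4] = (-9)-9 = -18 → [6, 1, -1, -9, -18, 6, 5]
i=5: nums[5] = (-18)-6 = -24 → [6, 1, -1, -9, -18, -24, 5]
i=6: nums[6] = (-24)-5 = -29 → [6, 1, -1, -9, -18, -24, -29]

[6, 1, -1, -9, -18, -24, -29]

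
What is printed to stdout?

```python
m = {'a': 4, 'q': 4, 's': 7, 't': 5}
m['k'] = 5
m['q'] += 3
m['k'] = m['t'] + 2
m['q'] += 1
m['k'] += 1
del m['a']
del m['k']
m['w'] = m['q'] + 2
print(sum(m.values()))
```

m['k'] = 5 → {'a': 4, 'q': 4, 's': 7, 't': 5, 'k': 5}
m['q'] = 4+3 = 7 → {'a': 4, 'q': 7, 's': 7, 't': 5, 'k': 5}
m['k'] = m['t']+2 = 7 → {'a': 4, 'q': 7, 's': 7, 't': 5, 'k': 7}
m['q'] = 7+1 = 8 → {'a': 4, 'q': 8, 's': 7, 't': 5, 'k': 7}
m['k'] = 7+1 = 8 → {'a': 4, 'q': 8, 's': 7, 't': 5, 'k': 8}
del 'a' → {'q': 8, 's': 7, 't': 5, 'k': 8}
del 'k' → {'q': 8, 's': 7, 't': 5}
m['w'] = m['q']+2 = 10 → {'q': 8, 's': 7, 't': 5, 'w': 10}
sum of values = 30

30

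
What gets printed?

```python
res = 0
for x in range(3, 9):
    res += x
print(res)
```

33

x=3: res = 0+3 = 3
x=4: res = 3+4 = 7
x=5: res = 7+5 = 12
x=6: res = 12+6 = 18
x=7: res = 18+7 = 25
x=8: res = 25+8 = 33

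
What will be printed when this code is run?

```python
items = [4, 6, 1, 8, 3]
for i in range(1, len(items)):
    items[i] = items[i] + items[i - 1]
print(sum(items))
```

i=1: items[1] = 6+4 = 10 → [4, 10, 1, 8, 3]
i=2: items[2] = 1+10 = 11 → [4, 10, 11, 8, 3]
i=3: items[3] = 8+11 = 19 → [4, 10, 11, 19, 3]
i=4: items[4] = 3+19 = 22 → [4, 10, 11, 19, 22]
sum = 66

66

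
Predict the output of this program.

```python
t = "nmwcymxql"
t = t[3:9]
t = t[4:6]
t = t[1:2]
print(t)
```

l

slice [3:9] → 'cymxql'
slice [4:6] → 'ql'
slice [1:2] → 'l'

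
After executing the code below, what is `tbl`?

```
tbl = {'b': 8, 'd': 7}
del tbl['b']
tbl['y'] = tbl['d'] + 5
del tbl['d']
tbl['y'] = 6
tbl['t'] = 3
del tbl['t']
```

{'y': 6}

del 'b' → {'d': 7}
tbl['y'] = tbl['d']+5 = 12 → {'d': 7, 'y': 12}
del 'd' → {'y': 12}
tbl['y'] = 6 → {'y': 6}
tbl['t'] = 3 → {'y': 6, 't': 3}
del 't' → {'y': 6}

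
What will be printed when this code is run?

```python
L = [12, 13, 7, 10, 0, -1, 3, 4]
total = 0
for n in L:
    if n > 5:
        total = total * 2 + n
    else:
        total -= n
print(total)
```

166

n=12: >5, total = 0*2+12 = 12
n=13: >5, total = 12*2+13 = 37
n=7: >5, total = 37*2+7 = 81
n=10: >5, total = 81*2+10 = 172
n=0: not >5, total = 172-0 = 172
n=-1: not >5, total = 172-(-1) = 173
n=3: not >5, total = 173-3 = 170
n=4: not >5, total = 170-4 = 166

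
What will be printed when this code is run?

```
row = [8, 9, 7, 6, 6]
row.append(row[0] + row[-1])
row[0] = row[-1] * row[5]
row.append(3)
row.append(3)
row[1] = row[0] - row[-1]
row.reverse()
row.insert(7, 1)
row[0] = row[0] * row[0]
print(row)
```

[9, 3, 14, 6, 6, 7, 193, 1, 196]

append row[0]+row[-1] = 8+6 = 14 → [8, 9, 7, 6, 6, 14]
row[0] = row[-1]*row[5] = 14*14 = 196 → [196, 9, 7, 6, 6, 14]
append 3 → [196, 9, 7, 6, 6, 14, 3]
append 3 → [196, 9, 7, 6, 6, 14, 3, 3]
row[1] = row[0]-row[-1] = 196-3 = 193 → [196, 193, 7, 6, 6, 14, 3, 3]
reverse → [3, 3, 14, 6, 6, 7, 193, 196]
insert 1 at 7 → [3, 3, 14, 6, 6, 7, 193, 1, 196]
row[0] = row[0]*row[0] = 3*3 = 9 → [9, 3, 14, 6, 6, 7, 193, 1, 196]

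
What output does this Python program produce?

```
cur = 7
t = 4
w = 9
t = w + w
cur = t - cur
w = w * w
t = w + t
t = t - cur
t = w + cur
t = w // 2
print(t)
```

40

t = 9+9 = 18
cur = 18-7 = 11
w = 9*9 = 81
t = 81+18 = 99
t = 99-11 = 88
t = 81+11 = 92
t = 81//2 = 40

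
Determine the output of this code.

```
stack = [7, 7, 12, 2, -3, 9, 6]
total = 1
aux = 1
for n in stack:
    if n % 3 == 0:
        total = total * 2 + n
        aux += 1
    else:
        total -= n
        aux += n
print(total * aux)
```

n=7: not %3==0, total = 1-7 = -6; aux=8
n=7: not %3==0, total = (-6)-7 = -13; aux=15
n=12: %3==0, total = (-13)*2+12 = -14; aux=16
n=2: not %3==0, total = (-14)-2 = -16; aux=18
n=-3: %3==0, total = (-16)*2+(-3) = -35; aux=19
n=9: %3==0, total = (-35)*2+9 = -61; aux=20
n=6: %3==0, total = (-61)*2+6 = -116; aux=21
total*aux = (-116)*21 = -2436

-2436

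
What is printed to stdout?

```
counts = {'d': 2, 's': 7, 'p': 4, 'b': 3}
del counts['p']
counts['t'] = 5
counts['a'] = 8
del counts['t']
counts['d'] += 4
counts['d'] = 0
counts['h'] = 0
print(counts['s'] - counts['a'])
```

del 'p' → {'d': 2, 's': 7, 'b': 3}
counts['t'] = 5 → {'d': 2, 's': 7, 'b': 3, 't': 5}
counts['a'] = 8 → {'d': 2, 's': 7, 'b': 3, 't': 5, 'a': 8}
del 't' → {'d': 2, 's': 7, 'b': 3, 'a': 8}
counts['d'] = 2+4 = 6 → {'d': 6, 's': 7, 'b': 3, 'a': 8}
counts['d'] = 0 → {'d': 0, 's': 7, 'b': 3, 'a': 8}
counts['h'] = 0 → {'d': 0, 's': 7, 'b': 3, 'a': 8, 'h': 0}
counts['s']-counts['a'] = 7-8 = -1

-1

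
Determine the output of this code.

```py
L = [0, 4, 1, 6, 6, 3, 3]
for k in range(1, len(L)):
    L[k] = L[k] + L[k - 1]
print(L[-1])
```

k=1: L[1] = 4+0 = 4 → [0, 4, 1, 6, 6, 3, 3]
k=2: L[2] = 1+4 = 5 → [0, 4, 5, 6, 6, 3, 3]
k=3: L[3] = 6+5 = 11 → [0, 4, 5, 11, 6, 3, 3]
k=4: L[4] = 6+11 = 17 → [0, 4, 5, 11, 17, 3, 3]
k=5: L[5] = 3+17 = 20 → [0, 4, 5, 11, 17, 20, 3]
k=6: L[6] = 3+20 = 23 → [0, 4, 5, 11, 17, 20, 23]

23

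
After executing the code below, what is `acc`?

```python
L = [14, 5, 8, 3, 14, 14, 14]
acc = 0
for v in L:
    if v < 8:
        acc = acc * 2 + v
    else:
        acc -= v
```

v=14: not <8, acc = 0-14 = -14
v=5: <8, acc = (-14)*2+5 = -23
v=8: not <8, acc = (-23)-8 = -31
v=3: <8, acc = (-31)*2+3 = -59
v=14: not <8, acc = (-59)-14 = -73
v=14: not <8, acc = (-73)-14 = -87
v=14: not <8, acc = (-87)-14 = -101

-101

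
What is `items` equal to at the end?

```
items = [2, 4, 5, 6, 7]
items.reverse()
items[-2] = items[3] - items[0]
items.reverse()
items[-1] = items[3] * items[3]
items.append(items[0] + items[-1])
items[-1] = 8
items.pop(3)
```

[2, -3, 5, 36, 8]

reverse → [7, 6, 5, 4, 2]
items[-2] = items[3]-items[0] = 4-7 = -3 → [7, 6, 5, -3, 2]
reverse → [2, -3, 5, 6, 7]
items[-1] = items[3]*items[3] = 6*6 = 36 → [2, -3, 5, 6, 36]
append items[0]+items[-1] = 2+36 = 38 → [2, -3, 5, 6, 36, 38]
items[-1] = 8 → [2, -3, 5, 6, 36, 8]
pop(3) removes 6 → [2, -3, 5, 36, 8]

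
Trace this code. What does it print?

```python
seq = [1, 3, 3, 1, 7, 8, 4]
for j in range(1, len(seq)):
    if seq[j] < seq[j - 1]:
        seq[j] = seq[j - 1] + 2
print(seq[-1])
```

10

j=1: 3>=1, unchanged → [1, 3, 3, 1, 7, 8, 4]
j=2: 3>=3, unchanged → [1, 3, 3, 1, 7, 8, 4]
j=3: 1<3, seq[3] = 3+2 = 5 → [1, 3, 3, 5, 7, 8, 4]
j=4: 7>=5, unchanged → [1, 3, 3, 5, 7, 8, 4]
j=5: 8>=7, unchanged → [1, 3, 3, 5, 7, 8, 4]
j=6: 4<8, seq[6] = 8+2 = 10 → [1, 3, 3, 5, 7, 8, 10]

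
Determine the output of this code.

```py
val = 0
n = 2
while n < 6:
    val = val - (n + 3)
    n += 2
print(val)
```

n=2: val = 0-5 = -5
n=4: val = (-5)-7 = -12

-12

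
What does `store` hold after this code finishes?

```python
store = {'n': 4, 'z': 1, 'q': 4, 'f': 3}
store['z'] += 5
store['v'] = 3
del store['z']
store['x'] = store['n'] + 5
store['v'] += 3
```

store['z'] = 1+5 = 6 → {'n': 4, 'z': 6, 'q': 4, 'f': 3}
store['v'] = 3 → {'n': 4, 'z': 6, 'q': 4, 'f': 3, 'v': 3}
del 'z' → {'n': 4, 'q': 4, 'f': 3, 'v': 3}
store['x'] = store['n']+5 = 9 → {'n': 4, 'q': 4, 'f': 3, 'v': 3, 'x': 9}
store['v'] = 3+3 = 6 → {'n': 4, 'q': 4, 'f': 3, 'v': 6, 'x': 9}

{'n': 4, 'q': 4, 'f': 3, 'v': 6, 'x': 9}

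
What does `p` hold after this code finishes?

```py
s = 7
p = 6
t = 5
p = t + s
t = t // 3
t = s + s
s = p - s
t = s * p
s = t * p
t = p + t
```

p = 5+7 = 12
t = 5//3 = 1
t = 7+7 = 14
s = 12-7 = 5
t = 5*12 = 60
s = 60*12 = 720
t = 12+60 = 72

12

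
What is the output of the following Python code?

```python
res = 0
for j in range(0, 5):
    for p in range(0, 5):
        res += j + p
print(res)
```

100

j=0,p=0: res = 0+0 = 0
j=0,p=1: res = 0+1 = 1
j=0,p=2: res = 1+2 = 3
j=0,p=3: res = 3+3 = 6
j=0,p=4: res = 6+4 = 10
j=1,p=0: res = 10+1 = 11
j=1,p=1: res = 11+2 = 13
j=1,p=2: res = 13+3 = 16
j=1,p=3: res = 16+4 = 20
j=1,p=4: res = 20+5 = 25
j=2,p=0: res = 25+2 = 27
j=2,p=1: res = 27+3 = 30
j=2,p=2: res = 30+4 = 34
j=2,p=3: res = 34+5 = 39
j=2,p=4: res = 39+6 = 45
j=3,p=0: res = 45+3 = 48
j=3,p=1: res = 48+4 = 52
j=3,p=2: res = 52+5 = 57
j=3,p=3: res = 57+6 = 63
j=3,p=4: res = 63+7 = 70
j=4,p=0: res = 70+4 = 74
j=4,p=1: res = 74+5 = 79
j=4,p=2: res = 79+6 = 85
j=4,p=3: res = 85+7 = 92
j=4,p=4: res = 92+8 = 100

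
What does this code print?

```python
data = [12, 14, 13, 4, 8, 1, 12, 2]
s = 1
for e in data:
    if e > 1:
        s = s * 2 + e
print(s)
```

e=12: >1, s = 1*2+12 = 14
e=14: >1, s = 14*2+14 = 42
e=13: >1, s = 42*2+13 = 97
e=4: >1, s = 97*2+4 = 198
e=8: >1, s = 198*2+8 = 404
e=1: not >1
e=12: >1, s = 404*2+12 = 820
e=2: >1, s = 820*2+2 = 1642

1642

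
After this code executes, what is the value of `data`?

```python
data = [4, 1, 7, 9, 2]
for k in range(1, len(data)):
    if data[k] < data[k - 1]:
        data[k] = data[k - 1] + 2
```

[4, 6, 7, 9, 11]

k=1: 1<4, data[1] = 4+2 = 6 → [4, 6, 7, 9, 2]
k=2: 7>=6, unchanged → [4, 6, 7, 9, 2]
k=3: 9>=7, unchanged → [4, 6, 7, 9, 2]
k=4: 2<9, data[4] = 9+2 = 11 → [4, 6, 7, 9, 11]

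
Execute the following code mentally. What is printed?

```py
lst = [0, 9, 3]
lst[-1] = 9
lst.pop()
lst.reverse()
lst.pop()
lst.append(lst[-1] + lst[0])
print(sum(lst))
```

lst[-1] = 9 → [0, 9, 9]
pop() removes 9 → [0, 9]
reverse → [9, 0]
pop() removes 0 → [9]
append lst[-1]+lst[0] = 9+9 = 18 → [9, 18]
sum = 27

27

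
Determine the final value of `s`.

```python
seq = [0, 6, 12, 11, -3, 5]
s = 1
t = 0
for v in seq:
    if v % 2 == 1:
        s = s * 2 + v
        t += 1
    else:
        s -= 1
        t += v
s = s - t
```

v=0: not odd, s = 1-1 = 0; t=0
v=6: not odd, s = 0-1 = -1; t=6
v=12: not odd, s = (-1)-1 = -2; t=18
v=11: odd, s = (-2)*2+11 = 7; t=19
v=-3: odd, s = 7*2+(-3) = 11; t=20
v=5: odd, s = 11*2+5 = 27; t=21
s-t = 27-21 = 6

6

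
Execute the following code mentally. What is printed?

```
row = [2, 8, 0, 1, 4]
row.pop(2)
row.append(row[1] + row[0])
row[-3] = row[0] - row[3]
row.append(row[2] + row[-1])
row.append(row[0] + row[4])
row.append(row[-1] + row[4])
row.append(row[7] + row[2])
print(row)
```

pop(2) removes 0 → [2, 8, 1, 4]
append row[1]+row[0] = 8+2 = 10 → [2, 8, 1, 4, 10]
row[-3] = row[0]-row[3] = 2-4 = -2 → [2, 8, -2, 4, 10]
append row[2]+row[-1] = (-2)+10 = 8 → [2, 8, -2, 4, 10, 8]
append row[0]+row[4] = 2+10 = 12 → [2, 8, -2, 4, 10, 8, 12]
append row[-1]+row[4] = 12+10 = 22 → [2, 8, -2, 4, 10, 8, 12, 22]
append row[7]+row[2] = 22+(-2) = 20 → [2, 8, -2, 4, 10, 8, 12, 22, 20]

[2, 8, -2, 4, 10, 8, 12, 22, 20]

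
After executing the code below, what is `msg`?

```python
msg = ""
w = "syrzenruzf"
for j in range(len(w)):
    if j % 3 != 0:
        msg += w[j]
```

'yrenuz'

j=0: skip
j=1: add 'y' → 'y'
j=2: add 'r' → 'yr'
j=3: skip
j=4: add 'e' → 'yre'
j=5: add 'n' → 'yren'
j=6: skip
j=7: add 'u' → 'yrenu'
j=8: add 'z' → 'yrenuz'
j=9: skip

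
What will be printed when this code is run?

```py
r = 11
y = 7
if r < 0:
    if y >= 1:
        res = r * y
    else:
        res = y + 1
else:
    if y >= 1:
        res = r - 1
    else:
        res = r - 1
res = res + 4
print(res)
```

r=11, y=7
r < 0 is False; y >= 1 is True
→ res = r - 1 = 10
res = 10+4 = 14

14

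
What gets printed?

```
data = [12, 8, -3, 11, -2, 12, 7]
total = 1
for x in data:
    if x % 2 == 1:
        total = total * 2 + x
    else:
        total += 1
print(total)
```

x=12: not odd, total = 1+1 = 2
x=8: not odd, total = 2+1 = 3
x=-3: odd, total = 3*2+(-3) = 3
x=11: odd, total = 3*2+11 = 17
x=-2: not odd, total = 17+1 = 18
x=12: not odd, total = 18+1 = 19
x=7: odd, total = 19*2+7 = 45

45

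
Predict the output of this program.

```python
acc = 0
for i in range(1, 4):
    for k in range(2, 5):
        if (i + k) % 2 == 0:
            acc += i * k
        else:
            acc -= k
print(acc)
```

9

i=1,k=2: odd sum, acc = 0-2 = -2
i=1,k=3: even sum, acc = (-2)+3 = 1
i=1,k=4: odd sum, acc = 1-4 = -3
i=2,k=2: even sum, acc = (-3)+4 = 1
i=2,k=3: odd sum, acc = 1-3 = -2
i=2,k=4: even sum, acc = (-2)+8 = 6
i=3,k=2: odd sum, acc = 6-2 = 4
i=3,k=3: even sum, acc = 4+9 = 13
i=3,k=4: odd sum, acc = 13-4 = 9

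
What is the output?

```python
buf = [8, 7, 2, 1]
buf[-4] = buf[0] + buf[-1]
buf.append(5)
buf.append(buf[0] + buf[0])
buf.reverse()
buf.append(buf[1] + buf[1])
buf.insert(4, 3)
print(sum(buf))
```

buf[-4] = buf[0]+buf[-1] = 8+1 = 9 → [9, 7, 2, 1]
append 5 → [9, 7, 2, 1, 5]
append buf[0]+buf[0] = 9+9 = 18 → [9, 7, 2, 1, 5, 18]
reverse → [18, 5, 1, 2, 7, 9]
append buf[1]+buf[1] = 5+5 = 10 → [18, 5, 1, 2, 7, 9, 10]
insert 3 at 4 → [18, 5, 1, 2, 3, 7, 9, 10]
sum = 55

55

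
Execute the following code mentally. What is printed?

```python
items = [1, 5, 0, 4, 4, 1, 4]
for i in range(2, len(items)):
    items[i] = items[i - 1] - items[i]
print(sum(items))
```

i=2: items[2] = 5-0 = 5 → [1, 5, 5, 4, 4, 1, 4]
i=3: items[3] = 5-4 = 1 → [1, 5, 5, 1, 4, 1, 4]
i=4: items[4] = 1-4 = -3 → [1, 5, 5, 1, -3, 1, 4]
i=5: items[5] = (-3)-1 = -4 → [1, 5, 5, 1, -3, -4, 4]
i=6: items[6] = (-4)-4 = -8 → [1, 5, 5, 1, -3, -4, -8]
sum = -3

-3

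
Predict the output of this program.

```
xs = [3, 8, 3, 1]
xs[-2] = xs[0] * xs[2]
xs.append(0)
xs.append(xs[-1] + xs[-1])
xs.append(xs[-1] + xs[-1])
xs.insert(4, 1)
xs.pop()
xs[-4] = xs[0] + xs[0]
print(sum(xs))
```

27

xs[-2] = xs[0]*xs[2] = 3*3 = 9 → [3, 8, 9, 1]
append 0 → [3, 8, 9, 1, 0]
append xs[-1]+xs[-1] = 0+0 = 0 → [3, 8, 9, 1, 0, 0]
append xs[-1]+xs[-1] = 0+0 = 0 → [3, 8, 9, 1, 0, 0, 0]
insert 1 at 4 → [3, 8, 9, 1, 1, 0, 0, 0]
pop() removes 0 → [3, 8, 9, 1, 1, 0, 0]
xs[-4] = xs[0]+xs[0] = 3+3 = 6 → [3, 8, 9, 6, 1, 0, 0]
sum = 27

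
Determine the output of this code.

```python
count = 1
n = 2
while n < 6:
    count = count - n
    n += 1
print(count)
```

n=2: count = 1-2 = -1
n=3: count = (-1)-3 = -4
n=4: count = (-4)-4 = -8
n=5: count = (-8)-5 = -13

-13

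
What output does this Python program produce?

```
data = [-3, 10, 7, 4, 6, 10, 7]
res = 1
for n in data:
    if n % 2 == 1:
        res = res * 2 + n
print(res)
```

17

n=-3: odd, res = 1*2+(-3) = -1
n=10: not odd
n=7: odd, res = (-1)*2+7 = 5
n=4: not odd
n=6: not odd
n=10: not odd
n=7: odd, res = 5*2+7 = 17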